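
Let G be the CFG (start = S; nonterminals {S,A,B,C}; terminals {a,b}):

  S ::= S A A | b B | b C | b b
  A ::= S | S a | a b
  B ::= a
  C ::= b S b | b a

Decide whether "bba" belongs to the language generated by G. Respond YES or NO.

Convert to CNF:
  S -> S X4 | T1 B | T1 C | T1 T1
  A -> S T0 | S X2 | T0 T1 | T1 B | T1 C | T1 T1
  B -> a
  C -> T1 T0 | T1 X3
  T0 -> a
  T1 -> b
  X2 -> A A
  X3 -> S T1
  X4 -> A A

Fill CYK table bottom-up:
  cell(0,0) b: {T1}  orig:{}
  cell(1,1) b: {T1}  orig:{}
  cell(2,2) a: {B,T0}  orig:{B}
  cell(0,1) bb: {A,S}
  cell(1,2) ba: {A,C,S}
  cell(0,2) bba: {A,S}

S ∈ T[0,2] ⇒ YES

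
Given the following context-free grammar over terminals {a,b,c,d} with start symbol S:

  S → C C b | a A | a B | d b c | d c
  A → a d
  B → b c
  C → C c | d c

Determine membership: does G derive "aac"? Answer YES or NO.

CNF form of G:
  S -> C X4 | T0 A | T0 B | T1 T3 | T1 X5
  A -> T0 T1
  B -> T2 T3
  C -> C T3 | T1 T3
  T0 -> a
  T1 -> d
  T2 -> b
  T3 -> c
  X4 -> C T2
  X5 -> T2 T3

CYK table (by increasing span):
  cell(0,0) a: {T0}  orig:{}
  cell(1,1) a: {T0}  orig:{}
  cell(2,2) c: {T3}  orig:{}
  cell(0,1) aa: ∅
  cell(1,2) ac: ∅
  cell(0,2) aac: ∅

S ∉ T[0,2] ⇒ NO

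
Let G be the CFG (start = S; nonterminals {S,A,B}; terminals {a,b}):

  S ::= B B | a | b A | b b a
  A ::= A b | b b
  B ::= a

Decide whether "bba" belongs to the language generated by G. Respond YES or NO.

Convert to CNF:
  S -> B B | T0 A | T0 X2 | a
  A -> A T0 | T0 T0
  B -> a
  T0 -> b
  T1 -> a
  X2 -> T0 T1

Fill CYK table bottom-up:
  T[0,0] 'b' = {T0}  orig:{}
  T[1,1] 'b' = {T0}  orig:{}
  T[2,2] 'a' = {B,S,T1}  orig:{B,S}
  T[0,1] 'bb' = {A}
  T[1,2] 'ba' = {X2}  orig:{}
  T[0,2] 'bba' = {S}

S ∈ T[0,2] ⇒ YES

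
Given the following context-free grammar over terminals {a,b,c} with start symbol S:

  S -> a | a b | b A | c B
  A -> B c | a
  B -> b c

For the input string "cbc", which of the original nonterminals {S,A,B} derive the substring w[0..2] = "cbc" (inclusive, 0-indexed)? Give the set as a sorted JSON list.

CNF form of G:
  S -> T0 B | T1 A | T2 T1 | a
  A -> B T0 | a
  B -> T1 T0
  T0 -> c
  T1 -> b
  T2 -> a

CYK fill (cells [i..j] with 0 ≤ i ≤ j ≤ 2 only):
  cell(0,0) c: {T0}  orig:{}
  cell(1,1) b: {T1}  orig:{}
  cell(2,2) c: {T0}  orig:{}
  cell(0,1) cb: ∅
  cell(1,2) bc: {B}
  cell(0,2) cbc: {S}

Original NTs in T[0,2] deriving "cbc": ["S"]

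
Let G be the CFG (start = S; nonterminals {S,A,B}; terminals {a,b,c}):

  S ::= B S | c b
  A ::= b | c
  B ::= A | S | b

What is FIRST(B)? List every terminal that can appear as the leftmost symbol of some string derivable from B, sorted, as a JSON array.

Compute FIRST by fixpoint:
iter 1:
  A via A→b: +{b}
  A via A→c: +{c}
  B via B→A: +{b,c}
  S via S→B S: +{b,c}
  FIRST(S)={b,c}  FIRST(A)={b,c}  FIRST(B)={b,c}
iter 2: (no change)
  FIRST(S)={b,c}  FIRST(A)={b,c}  FIRST(B)={b,c}

FIRST(B) = ["b", "c"]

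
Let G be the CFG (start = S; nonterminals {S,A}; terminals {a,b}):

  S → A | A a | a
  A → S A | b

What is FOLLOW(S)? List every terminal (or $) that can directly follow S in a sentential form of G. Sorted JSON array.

Compute FIRST by fixpoint:
round 1:
  A via A→b: +{b}
  S via S→A: +{b}
  S via S→a: +{a}
  S: {a,b}  A: {b}
round 2:
  A via A→S A: +{a}
  S: {a,b}  A: {a,b}
round 3: (stable)
  S: {a,b}  A: {a,b}

Compute FOLLOW by fixpoint:
initialize: $ ∈ FOLLOW(S)
[1]
  A→S A: FOLLOW(S) ⊇ FIRST(A) = {a,b}; new: +{a,b}
  S→A: FOLLOW(A) ⊇ FOLLOW(S) ⊇ {$,a,b}; new: +{$,a,b}
  FOLLOW(S)={$,a,b}  FOLLOW(A)={$,a,b}
[2] (no change)
  FOLLOW(S)={$,a,b}  FOLLOW(A)={$,a,b}

FOLLOW(S) = ["$", "a", "b"]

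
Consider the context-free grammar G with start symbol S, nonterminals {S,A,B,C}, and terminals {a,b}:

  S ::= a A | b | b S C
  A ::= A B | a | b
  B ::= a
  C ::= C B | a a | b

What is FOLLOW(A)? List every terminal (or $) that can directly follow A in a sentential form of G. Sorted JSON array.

Compute FIRST by fixpoint:
round 1:
  A via A→a: +{a}
  A via A→b: +{b}
  B via B→a: +{a}
  C via C→a a: +{a}
  C via C→b: +{b}
  S via S→a A: +{a}
  S via S→b: +{b}
  FIRST[S]={a,b}  FIRST[A]={a,b}  FIRST[B]={a}  FIRST[C]={a,b}
round 2: (stable)
  FIRST[S]={a,b}  FIRST[A]={a,b}  FIRST[B]={a}  FIRST[C]={a,b}

FOLLOW iteration:
FOLLOW(S) := {$}
pass 1:
  A→A B: FOLLOW(A) ⊇ FIRST(B) = {a}; new: +{a}
  A→A B: FOLLOW(B) ⊇ FOLLOW(A) ⊇ {a}; new: +{a}
  C→C B: FOLLOW(C) ⊇ FIRST(B) = {a}; new: +{a}
  S→a A: FOLLOW(A) ⊇ FOLLOW(S) ⊇ {$}; new: +{$}
  S→b S C: FOLLOW(S) ⊇ FIRST(C) = {a,b}; new: +{a,b}
  S→b S C: FOLLOW(C) ⊇ FOLLOW(S) ⊇ {$,a,b}; new: +{$,b}
  FOLLOW(S)={$,a,b}  FOLLOW(A)={$,a}  FOLLOW(B)={a}  FOLLOW(C)={$,a,b}
pass 2:
  A→A B: FOLLOW(B) ⊇ FOLLOW(A) ⊇ {$,a}; new: +{$}
  C→C B: FOLLOW(B) ⊇ FOLLOW(C) ⊇ {$,a,b}; new: +{b}
  S→a A: FOLLOW(A) ⊇ FOLLOW(S) ⊇ {$,a,b}; new: +{b}
  FOLLOW(S)={$,a,b}  FOLLOW(A)={$,a,b}  FOLLOW(B)={$,a,b}  FOLLOW(C)={$,a,b}
pass 3: done
  FOLLOW(S)={$,a,b}  FOLLOW(A)={$,a,b}  FOLLOW(B)={$,a,b}  FOLLOW(C)={$,a,b}

FOLLOW(A) = ["$", "a", "b"]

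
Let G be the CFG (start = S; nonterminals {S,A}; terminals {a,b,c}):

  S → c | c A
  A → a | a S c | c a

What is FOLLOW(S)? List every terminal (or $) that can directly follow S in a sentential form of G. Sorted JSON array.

FIRST sets, iterate to fixpoint:
round 1:
  A via A→a: +{a}
  A via A→c a: +{c}
  S via S→c: +{c}
  FIRST[S]={c}  FIRST[A]={a,c}
round 2: (no change)
  FIRST[S]={c}  FIRST[A]={a,c}

Compute FOLLOW by fixpoint:
seed FOLLOW(S) with $
pass 1:
  A→a S c: FOLLOW(S) ⊇ FIRST(c) = {c}; new: +{c}
  S→c A: FOLLOW(A) ⊇ FOLLOW(S) ⊇ {$,c}; new: +{$,c}
  S: {$,c}  A: {$,c}
pass 2: — fixpoint
  S: {$,c}  A: {$,c}

FOLLOW(S) = ["$", "c"]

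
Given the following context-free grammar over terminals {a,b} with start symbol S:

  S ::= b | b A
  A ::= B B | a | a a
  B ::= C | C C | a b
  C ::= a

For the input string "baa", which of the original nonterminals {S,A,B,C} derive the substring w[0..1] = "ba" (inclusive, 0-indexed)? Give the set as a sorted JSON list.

CNF form of G:
  S -> T1 A | b
  A -> B B | T0 T0 | a
  B -> C C | T0 T1 | a
  C -> a
  T0 -> a
  T1 -> b

CYK table (by increasing span) (cells [i..j] with 0 ≤ i ≤ j ≤ 1 only):
  cell(0,0) b: {S,T1}  orig:{S}
  cell(1,1) a: {A,B,C,T0}  orig:{A,B,C}
  cell(0,1) ba: {S}

Original NTs in T[0,1] deriving "ba": ["S"]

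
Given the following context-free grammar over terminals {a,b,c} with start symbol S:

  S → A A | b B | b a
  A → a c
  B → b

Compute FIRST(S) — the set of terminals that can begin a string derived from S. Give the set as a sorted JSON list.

FIRST iteration:
iter 1:
  A via A→a c: +{a}
  B via B→b: +{b}
  S via S→A A: +{a}
  S via S→b B: +{b}
  FIRST[S]={a,b}  FIRST[A]={a}  FIRST[B]={b}
iter 2: — fixpoint
  FIRST[S]={a,b}  FIRST[A]={a}  FIRST[B]={b}

FIRST(S) = ["a", "b"]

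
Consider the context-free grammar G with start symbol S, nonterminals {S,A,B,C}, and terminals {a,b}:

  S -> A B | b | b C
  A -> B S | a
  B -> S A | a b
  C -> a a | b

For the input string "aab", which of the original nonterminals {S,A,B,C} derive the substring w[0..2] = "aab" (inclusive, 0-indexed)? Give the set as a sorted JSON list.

Convert to CNF:
  S -> A B | T1 C | b
  A -> B S | a
  B -> S A | T0 T1
  C -> T0 T0 | b
  T0 -> a
  T1 -> b

Fill CYK table bottom-up — only the sub-triangle for w[0..2]:
  T[0,0] 'a' = {A,T0}  orig:{A}
  T[1,1] 'a' = {A,T0}  orig:{A}
  T[2,2] 'b' = {C,S,T1}  orig:{C,S}
  T[0,1] 'aa' = {C}
  T[1,2] 'ab' = {B}
  T[0,2] 'aab' = {S}

Original NTs in T[0,2] deriving "aab": ["S"]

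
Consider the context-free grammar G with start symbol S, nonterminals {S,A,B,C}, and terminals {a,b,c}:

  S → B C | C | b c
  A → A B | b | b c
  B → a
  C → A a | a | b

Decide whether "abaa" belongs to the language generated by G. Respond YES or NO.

Convert to CNF:
  S -> A T2 | B C | T0 T1 | a | b
  A -> A B | T0 T1 | b
  B -> a
  C -> A T2 | a | b
  T0 -> b
  T1 -> c
  T2 -> a

CYK table (by increasing span):
  T[0,0] 'a' = {B,C,S,T2}  orig:{B,C,S}
  T[1,1] 'b' = {A,C,S,T0}  orig:{A,C,S}
  T[2,2] 'a' = {B,C,S,T2}  orig:{B,C,S}
  T[3,3] 'a' = {B,C,S,T2}  orig:{B,C,S}
  T[0,1] 'ab' = {S}
  T[1,2] 'ba' = {A,C,S}
  T[2,3] 'aa' = {S}
  T[0,2] 'aba' = {S}
  T[1,3] 'baa' = {A,C,S}
  T[0,3] 'abaa' = {S}

S ∈ T[0,3] ⇒ YES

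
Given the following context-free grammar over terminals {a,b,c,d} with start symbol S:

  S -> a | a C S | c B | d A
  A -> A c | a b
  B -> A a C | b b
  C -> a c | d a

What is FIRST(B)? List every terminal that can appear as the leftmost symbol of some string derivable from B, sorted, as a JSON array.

FIRST iteration:
pass 1:
  A via A→a b: +{a}
  B via B→A a C: +{a}
  B via B→b b: +{b}
  C via C→a c: +{a}
  C via C→d a: +{d}
  S via S→a: +{a}
  S via S→c B: +{c}
  S via S→d A: +{d}
  FIRST[S]={a,c,d}  FIRST[A]={a}  FIRST[B]={a,b}  FIRST[C]={a,d}
pass 2: (no change)
  FIRST[S]={a,c,d}  FIRST[A]={a}  FIRST[B]={a,b}  FIRST[C]={a,d}

FIRST(B) = ["a", "b"]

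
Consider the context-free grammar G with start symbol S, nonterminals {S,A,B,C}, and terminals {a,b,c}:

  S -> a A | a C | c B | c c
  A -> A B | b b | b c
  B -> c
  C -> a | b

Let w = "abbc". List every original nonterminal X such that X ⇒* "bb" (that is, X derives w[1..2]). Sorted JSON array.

CNF form of G:
  S -> T1 B | T1 T1 | T2 A | T2 C
  A -> A B | T0 T0 | T0 T1
  B -> c
  C -> a | b
  T0 -> b
  T1 -> c
  T2 -> a

Fill CYK table bottom-up, restricted to cells inside w[1..2]:
  [1..1]={C,T0}  "b"  orig:{C}
  [2..2]={C,T0}  "b"  orig:{C}
  [1..2]={A}  "bb"

Original NTs in T[1,2] deriving "bb": ["A"]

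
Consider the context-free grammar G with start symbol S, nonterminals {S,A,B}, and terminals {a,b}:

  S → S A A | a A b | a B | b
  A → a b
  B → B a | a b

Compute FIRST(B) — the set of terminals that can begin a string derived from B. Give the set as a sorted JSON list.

FIRST sets, iterate to fixpoint:
[1]
  A via A→a b: +{a}
  B via B→a b: +{a}
  S via S→a A b: +{a}
  S via S→b: +{b}
  FIRST[S]={a,b}  FIRST[A]={a}  FIRST[B]={a}
[2] (no change)
  FIRST[S]={a,b}  FIRST[A]={a}  FIRST[B]={a}

FIRST(B) = ["a"]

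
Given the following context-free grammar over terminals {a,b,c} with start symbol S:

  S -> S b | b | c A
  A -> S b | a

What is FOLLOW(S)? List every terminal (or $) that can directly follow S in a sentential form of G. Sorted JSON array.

Compute FIRST by fixpoint:
round 1:
  A via A→a: +{a}
  S via S→b: +{b}
  S via S→c A: +{c}
  FIRST[S]={b,c}  FIRST[A]={a}
round 2:
  A via A→S b: +{b,c}
  FIRST[S]={b,c}  FIRST[A]={a,b,c}
round 3: (no change)
  FIRST[S]={b,c}  FIRST[A]={a,b,c}

FOLLOW sets:
FOLLOW(S) := {$}
round 1:
  A→S b: FOLLOW(S) ⊇ FIRST(b) = {b}; new: +{b}
  S→c A: FOLLOW(A) ⊇ FOLLOW(S) ⊇ {$,b}; new: +{$,b}
  FOLLOW(S)={$,b}  FOLLOW(A)={$,b}
round 2: (stable)
  FOLLOW(S)={$,b}  FOLLOW(A)={$,b}

FOLLOW(S) = ["$", "b"]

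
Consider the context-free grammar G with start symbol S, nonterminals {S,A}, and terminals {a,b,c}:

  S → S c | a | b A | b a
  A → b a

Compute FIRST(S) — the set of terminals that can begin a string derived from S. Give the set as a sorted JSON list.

Compute FIRST by fixpoint:
pass 1:
  A via A→b a: +{b}
  S via S→a: +{a}
  S via S→b A: +{b}
  FIRST[S]={a,b}  FIRST[A]={b}
pass 2: (no change)
  FIRST[S]={a,b}  FIRST[A]={b}

FIRST(S) = ["a", "b"]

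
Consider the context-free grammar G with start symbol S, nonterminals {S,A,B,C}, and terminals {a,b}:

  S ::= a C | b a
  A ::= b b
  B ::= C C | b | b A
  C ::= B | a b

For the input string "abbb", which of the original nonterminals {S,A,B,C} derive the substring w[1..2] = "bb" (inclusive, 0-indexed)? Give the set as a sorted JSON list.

Convert to CNF:
  S -> T0 T1 | T1 C
  A -> T0 T0
  B -> C C | T0 A | b
  C -> C C | T0 A | T1 T0 | b
  T0 -> b
  T1 -> a

CYK table (by increasing span) (cells [i..j] with 1 ≤ i ≤ j ≤ 2 only):
  cell(1,1) b: {B,C,T0}  orig:{B,C}
  cell(2,2) b: {B,C,T0}  orig:{B,C}
  cell(1,2) bb: {A,B,C}

Original NTs in T[1,2] deriving "bb": ["A", "B", "C"]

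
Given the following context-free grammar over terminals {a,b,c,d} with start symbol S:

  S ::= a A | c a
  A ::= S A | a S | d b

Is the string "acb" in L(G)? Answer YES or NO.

CNF form of G:
  S -> T0 A | T3 T0
  A -> S A | T0 S | T1 T2
  T0 -> a
  T1 -> d
  T2 -> b
  T3 -> c

CYK fill:
  [0..0]={T0}  "a"  orig:{}
  [1..1]={T3}  "c"  orig:{}
  [2..2]={T2}  "b"  orig:{}
  [0..1]=∅  "ac"
  [1..2]=∅  "cb"
  [0..2]=∅  "acb"

S ∉ T[0,2] ⇒ NO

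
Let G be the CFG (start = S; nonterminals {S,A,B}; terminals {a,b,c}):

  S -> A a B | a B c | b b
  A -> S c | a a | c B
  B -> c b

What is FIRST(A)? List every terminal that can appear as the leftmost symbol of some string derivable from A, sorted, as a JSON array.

FIRST iteration:
iter 1:
  A via A→a a: +{a}
  A via A→c B: +{c}
  B via B→c b: +{c}
  S via S→A a B: +{a,c}
  S via S→b b: +{b}
  FIRST[S]={a,b,c}  FIRST[A]={a,c}  FIRST[B]={c}
iter 2:
  A via A→S c: +{b}
  FIRST[S]={a,b,c}  FIRST[A]={a,b,c}  FIRST[B]={c}
iter 3: (no change)
  FIRST[S]={a,b,c}  FIRST[A]={a,b,c}  FIRST[B]={c}

FIRST(A) = ["a", "b", "c"]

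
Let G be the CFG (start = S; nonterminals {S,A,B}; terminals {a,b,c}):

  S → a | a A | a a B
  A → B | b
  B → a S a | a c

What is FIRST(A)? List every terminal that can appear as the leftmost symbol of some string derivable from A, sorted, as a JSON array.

Compute FIRST by fixpoint:
round 1:
  A via A→b: +{b}
  B via B→a S a: +{a}
  S via S→a: +{a}
  FIRST[S]={a}  FIRST[A]={b}  FIRST[B]={a}
round 2:
  A via A→B: +{a}
  FIRST[S]={a}  FIRST[A]={a,b}  FIRST[B]={a}
round 3: (no change)
  FIRST[S]={a}  FIRST[A]={a,b}  FIRST[B]={a}

FIRST(A) = ["a", "b"]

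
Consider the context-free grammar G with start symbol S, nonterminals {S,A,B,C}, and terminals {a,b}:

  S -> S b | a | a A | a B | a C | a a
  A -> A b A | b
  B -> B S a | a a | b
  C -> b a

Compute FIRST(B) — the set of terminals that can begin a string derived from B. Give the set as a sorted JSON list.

FIRST iteration:
iter 1:
  A via A→b: +{b}
  B via B→a a: +{a}
  B via B→b: +{b}
  C via C→b a: +{b}
  S via S→a: +{a}
  FIRST(S)={a}  FIRST(A)={b}  FIRST(B)={a,b}  FIRST(C)={b}
iter 2: done
  FIRST(S)={a}  FIRST(A)={b}  FIRST(B)={a,b}  FIRST(C)={b}

FIRST(B) = ["a", "b"]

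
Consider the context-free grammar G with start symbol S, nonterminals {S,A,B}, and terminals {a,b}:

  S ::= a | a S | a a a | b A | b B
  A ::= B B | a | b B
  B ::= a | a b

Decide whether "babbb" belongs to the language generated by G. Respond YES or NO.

Convert to CNF:
  S -> T0 A | T0 B | T1 S | T1 X2 | a
  A -> B B | T0 B | a
  B -> T1 T0 | a
  T0 -> b
  T1 -> a
  X2 -> T1 T1

CYK table (by increasing span):
  cell(0,0) b: {T0}  orig:{}
  cell(1,1) a: {A,B,S,T1}  orig:{A,B,S}
  cell(2,2) b: {T0}  orig:{}
  cell(3,3) b: {T0}  orig:{}
  cell(4,4) b: {T0}  orig:{}
  cell(0,1) ba: {A,S}
  cell(1,2) ab: {B}
  cell(2,3) bb: ∅
  cell(3,4) bb: ∅
  cell(0,2) bab: {A,S}
  cell(1,3) abb: ∅
  cell(2,4) bbb: ∅
  cell(0,3) babb: ∅
  cell(1,4) abbb: ∅
  cell(0,4) babbb: ∅

S ∉ T[0,4] ⇒ NO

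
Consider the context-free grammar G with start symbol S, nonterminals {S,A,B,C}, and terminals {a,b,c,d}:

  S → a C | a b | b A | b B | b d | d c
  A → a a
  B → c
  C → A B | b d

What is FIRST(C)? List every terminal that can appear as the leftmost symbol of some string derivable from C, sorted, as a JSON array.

FIRST sets, iterate to fixpoint:
iter 1:
  A via A→a a: +{a}
  B via B→c: +{c}
  C via C→A B: +{a}
  C via C→b d: +{b}
  S via S→a C: +{a}
  S via S→b A: +{b}
  S via S→d c: +{d}
  S: {a,b,d}  A: {a}  B: {c}  C: {a,b}
iter 2: (stable)
  S: {a,b,d}  A: {a}  B: {c}  C: {a,b}

FIRST(C) = ["a", "b"]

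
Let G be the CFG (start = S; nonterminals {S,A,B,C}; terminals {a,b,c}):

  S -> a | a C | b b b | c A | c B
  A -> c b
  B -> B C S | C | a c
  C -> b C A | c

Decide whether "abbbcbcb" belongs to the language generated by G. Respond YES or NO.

CNF form of G:
  S -> T0 A | T0 B | T1 X6 | T2 C | a
  A -> T0 T1
  B -> B X3 | T1 X4 | T2 T0 | c
  C -> T1 X5 | c
  T0 -> c
  T1 -> b
  T2 -> a
  X3 -> C S
  X4 -> C A
  X5 -> C A
  X6 -> T1 T1

CYK table (by increasing span):
  T[0,0] 'a' = {S,T2}  orig:{S}
  T[1,1] 'b' = {T1}  orig:{}
  T[2,2] 'b' = {T1}  orig:{}
  T[3,3] 'b' = {T1}  orig:{}
  T[4,4] 'c' = {B,C,T0}  orig:{B,C}
  T[5,5] 'b' = {T1}  orig:{}
  T[6,6] 'c' = {B,C,T0}  orig:{B,C}
  T[7,7] 'b' = {T1}  orig:{}
  T[0,1] 'ab' = ∅
  T[1,2] 'bb' = {X6}  orig:{}
  T[2,3] 'bb' = {X6}  orig:{}
  T[3,4] 'bc' = ∅
  T[4,5] 'cb' = {A}
  T[5,6] 'bc' = ∅
  T[6,7] 'cb' = {A}
  T[0,2] 'abb' = ∅
  T[1,3] 'bbb' = {S}
  T[2,4] 'bbc' = ∅
  T[3,5] 'bcb' = ∅
  T[4,6] 'cbc' = ∅
  T[5,7] 'bcb' = ∅
  T[0,3] 'abbb' = ∅
  T[1,4] 'bbbc' = ∅
  T[2,5] 'bbcb' = ∅
  T[3,6] 'bcbc' = ∅
  T[4,7] 'cbcb' = ∅
  T[0,4] 'abbbc' = ∅
  T[1,5] 'bbbcb' = ∅
  T[2,6] 'bbcbc' = ∅
  T[3,7] 'bcbcb' = ∅
  T[0,5] 'abbbcb' = ∅
  T[1,6] 'bbbcbc' = ∅
  T[2,7] 'bbcbcb' = ∅
  T[0,6] 'abbbcbc' = ∅
  T[1,7] 'bbbcbcb' = ∅
  T[0,7] 'abbbcbcb' = ∅

S ∉ T[0,7] ⇒ NO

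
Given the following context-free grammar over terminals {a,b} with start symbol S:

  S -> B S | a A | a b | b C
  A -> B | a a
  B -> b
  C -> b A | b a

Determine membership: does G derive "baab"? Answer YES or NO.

CNF form of G:
  S -> B S | T0 A | T0 T1 | T1 C
  A -> T0 T0 | b
  B -> b
  C -> T1 A | T1 T0
  T0 -> a
  T1 -> b

Fill CYK table bottom-up:
  [0..0]={A,B,T1}  "b"  orig:{A,B}
  [1..1]={T0}  "a"  orig:{}
  [2..2]={T0}  "a"  orig:{}
  [3..3]={A,B,T1}  "b"  orig:{A,B}
  [0..1]={C}  "ba"
  [1..2]={A}  "aa"
  [2..3]={S}  "ab"
  [0..2]={C}  "baa"
  [1..3]=∅  "aab"
  [0..3]=∅  "baab"

S ∉ T[0,3] ⇒ NO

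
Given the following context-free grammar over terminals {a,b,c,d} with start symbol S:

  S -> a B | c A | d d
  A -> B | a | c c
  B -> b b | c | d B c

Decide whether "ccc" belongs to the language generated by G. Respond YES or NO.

Convert to CNF:
  S -> T1 A | T2 T2 | T3 B
  A -> T0 T0 | T1 T1 | T2 X4 | a | c
  B -> T0 T0 | T2 X5 | c
  T0 -> b
  T1 -> c
  T2 -> d
  T3 -> a
  X4 -> B T1
  X5 -> B T1

CYK fill:
  cell(0,0) c: {A,B,T1}  orig:{A,B}
  cell(1,1) c: {A,B,T1}  orig:{A,B}
  cell(2,2) c: {A,B,T1}  orig:{A,B}
  cell(0,1) cc: {A,S,X4,X5}  orig:{A,S}
  cell(1,2) cc: {A,S,X4,X5}  orig:{A,S}
  cell(0,2) ccc: {S}

S ∈ T[0,2] ⇒ YES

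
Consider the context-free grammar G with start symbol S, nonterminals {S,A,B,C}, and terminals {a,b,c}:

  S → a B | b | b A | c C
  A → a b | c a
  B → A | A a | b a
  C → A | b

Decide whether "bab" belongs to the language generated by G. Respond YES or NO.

CNF form of G:
  S -> T0 B | T1 A | T2 C | b
  A -> T0 T1 | T2 T0
  B -> A T0 | T0 T1 | T1 T0 | T2 T0
  C -> T0 T1 | T2 T0 | b
  T0 -> a
  T1 -> b
  T2 -> c

CYK table (by increasing span):
  [0..0]={C,S,T1}  "b"  orig:{C,S}
  [1..1]={T0}  "a"  orig:{}
  [2..2]={C,S,T1}  "b"  orig:{C,S}
  [0..1]={B}  "ba"
  [1..2]={A,B,C}  "ab"
  [0..2]={S}  "bab"

S ∈ T[0,2] ⇒ YES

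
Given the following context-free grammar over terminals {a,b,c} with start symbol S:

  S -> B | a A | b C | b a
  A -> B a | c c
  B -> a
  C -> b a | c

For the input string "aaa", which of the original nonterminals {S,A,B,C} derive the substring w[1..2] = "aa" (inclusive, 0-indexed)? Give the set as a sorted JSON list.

CNF form of G:
  S -> T0 A | T2 C | T2 T0 | a
  A -> B T0 | T1 T1
  B -> a
  C -> T2 T0 | c
  T0 -> a
  T1 -> c
  T2 -> b

CYK table (by increasing span) — only the sub-triangle for w[1..2]:
  [1..1]={B,S,T0}  "a"  orig:{B,S}
  [2..2]={B,S,T0}  "a"  orig:{B,S}
  [1..2]={A}  "aa"

Original NTs in T[1,2] deriving "aa": ["A"]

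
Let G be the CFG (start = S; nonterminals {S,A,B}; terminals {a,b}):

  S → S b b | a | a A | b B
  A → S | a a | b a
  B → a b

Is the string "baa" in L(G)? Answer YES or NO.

CNF form of G:
  S -> S X3 | T0 B | T1 A | a
  A -> S X2 | T0 B | T0 T1 | T1 A | T1 T1 | a
  B -> T1 T0
  T0 -> b
  T1 -> a
  X2 -> T0 T0
  X3 -> T0 T0

CYK fill:
  cell(0,0) b: {T0}  orig:{}
  cell(1,1) a: {A,S,T1}  orig:{A,S}
  cell(2,2) a: {A,S,T1}  orig:{A,S}
  cell(0,1) ba: {A}
  cell(1,2) aa: {A,S}
  cell(0,2) baa: ∅

S ∉ T[0,2] ⇒ NO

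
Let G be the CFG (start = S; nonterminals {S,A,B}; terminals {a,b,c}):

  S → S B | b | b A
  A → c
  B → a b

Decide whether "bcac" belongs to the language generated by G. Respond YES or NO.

CNF form of G:
  S -> S B | T1 A | b
  A -> c
  B -> T0 T1
  T0 -> a
  T1 -> b

CYK table (by increasing span):
  cell(0,0) b: {S,T1}  orig:{S}
  cell(1,1) c: {A}
  cell(2,2) a: {T0}  orig:{}
  cell(3,3) c: {A}
  cell(0,1) bc: {S}
  cell(1,2) ca: ∅
  cell(2,3) ac: ∅
  cell(0,2) bca: ∅
  cell(1,3) cac: ∅
  cell(0,3) bcac: ∅

S ∉ T[0,3] ⇒ NO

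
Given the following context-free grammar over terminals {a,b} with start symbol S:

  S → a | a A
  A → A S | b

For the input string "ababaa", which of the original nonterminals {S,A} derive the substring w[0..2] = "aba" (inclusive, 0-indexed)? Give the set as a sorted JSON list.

CNF form of G:
  S -> T0 A | a
  A -> A S | b
  T0 -> a

CYK fill (cells [i..j] with 0 ≤ i ≤ j ≤ 2 only):
  [0..0]={S,T0}  "a"  orig:{S}
  [1..1]={A}  "b"
  [2..2]={S,T0}  "a"  orig:{S}
  [0..1]={S}  "ab"
  [1..2]={A}  "ba"
  [0..2]={S}  "aba"

Original NTs in T[0,2] deriving "aba": ["S"]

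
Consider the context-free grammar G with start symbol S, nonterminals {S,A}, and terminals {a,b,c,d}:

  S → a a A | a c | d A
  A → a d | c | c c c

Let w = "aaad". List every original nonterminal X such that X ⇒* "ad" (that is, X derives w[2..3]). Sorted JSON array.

Convert to CNF:
  S -> T0 T2 | T0 X4 | T1 A
  A -> T0 T1 | T2 X3 | c
  T0 -> a
  T1 -> d
  T2 -> c
  X3 -> T2 T2
  X4 -> T0 A

CYK fill, restricted to cells inside w[2..3]:
  T[2,2] 'a' = {T0}  orig:{}
  T[3,3] 'd' = {T1}  orig:{}
  T[2,3] 'ad' = {A}

Original NTs in T[2,3] deriving "ad": ["A"]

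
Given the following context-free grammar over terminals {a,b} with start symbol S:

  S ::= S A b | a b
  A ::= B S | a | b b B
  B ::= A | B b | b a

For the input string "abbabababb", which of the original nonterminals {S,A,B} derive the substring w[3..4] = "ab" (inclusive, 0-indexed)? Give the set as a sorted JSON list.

Convert to CNF:
  S -> S X4 | T1 T0
  A -> B S | T0 X2 | a
  B -> B S | B T0 | T0 T1 | T0 X3 | a
  T0 -> b
  T1 -> a
  X2 -> T0 B
  X3 -> T0 B
  X4 -> A T0

CYK table (by increasing span) (cells [i..j] with 3 ≤ i ≤ j ≤ 4 only):
  [3..3]={A,B,T1}  "a"  orig:{A,B}
  [4..4]={T0}  "b"  orig:{}
  [3..4]={B,S,X4}  "ab"  orig:{B,S}

Original NTs in T[3,4] deriving "ab": ["B", "S"]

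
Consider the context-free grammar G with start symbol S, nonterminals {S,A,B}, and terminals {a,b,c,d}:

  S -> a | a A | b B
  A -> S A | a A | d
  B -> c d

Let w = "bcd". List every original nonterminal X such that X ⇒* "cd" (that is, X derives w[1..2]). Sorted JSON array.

CNF form of G:
  S -> T0 A | T3 B | a
  A -> S A | T0 A | d
  B -> T1 T2
  T0 -> a
  T1 -> c
  T2 -> d
  T3 -> b

CYK fill — only the sub-triangle for w[1..2]:
  T[1,1] 'c' = {T1}  orig:{}
  T[2,2] 'd' = {A,T2}  orig:{A}
  T[1,2] 'cd' = {B}

Original NTs in T[1,2] deriving "cd": ["B"]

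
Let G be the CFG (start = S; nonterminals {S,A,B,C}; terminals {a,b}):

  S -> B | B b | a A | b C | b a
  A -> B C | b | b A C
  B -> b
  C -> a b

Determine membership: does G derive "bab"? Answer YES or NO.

CNF form of G:
  S -> B T0 | T0 C | T0 T1 | T1 A | b
  A -> B C | T0 X2 | b
  B -> b
  C -> T1 T0
  T0 -> b
  T1 -> a
  X2 -> A C

Fill CYK table bottom-up:
  T[0,0] 'b' = {A,B,S,T0}  orig:{A,B,S}
  T[1,1] 'a' = {T1}  orig:{}
  T[2,2] 'b' = {A,B,S,T0}  orig:{A,B,S}
  T[0,1] 'ba' = {S}
  T[1,2] 'ab' = {C,S}
  T[0,2] 'bab' = {A,S,X2}  orig:{A,S}

S ∈ T[0,2] ⇒ YES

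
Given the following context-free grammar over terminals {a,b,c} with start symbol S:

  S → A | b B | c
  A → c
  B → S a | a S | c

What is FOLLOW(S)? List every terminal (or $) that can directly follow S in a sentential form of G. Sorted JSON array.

FIRST sets, iterate to fixpoint:
pass 1:
  A via A→c: +{c}
  B via B→a S: +{a}
  B via B→c: +{c}
  S via S→A: +{c}
  S via S→b B: +{b}
  FIRST(S)={b,c}  FIRST(A)={c}  FIRST(B)={a,c}
pass 2:
  B via B→S a: +{b}
  FIRST(S)={b,c}  FIRST(A)={c}  FIRST(B)={a,b,c}
pass 3: (stable)
  FIRST(S)={b,c}  FIRST(A)={c}  FIRST(B)={a,b,c}

FOLLOW iteration:
FOLLOW(S) := {$}
round 1:
  B→S a: FOLLOW(S) ⊇ FIRST(a) = {a}; new: +{a}
  S→A: FOLLOW(A) ⊇ FOLLOW(S) ⊇ {$,a}; new: +{$,a}
  S→b B: FOLLOW(B) ⊇ FOLLOW(S) ⊇ {$,a}; new: +{$,a}
  FOLLOW[S]={$,a}  FOLLOW[A]={$,a}  FOLLOW[B]={$,a}
round 2: — fixpoint
  FOLLOW[S]={$,a}  FOLLOW[A]={$,a}  FOLLOW[B]={$,a}

FOLLOW(S) = ["$", "a"]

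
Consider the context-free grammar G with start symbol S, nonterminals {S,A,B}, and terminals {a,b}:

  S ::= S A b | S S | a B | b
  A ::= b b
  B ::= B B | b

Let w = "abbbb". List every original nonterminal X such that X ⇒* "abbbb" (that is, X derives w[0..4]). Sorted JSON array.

Convert to CNF:
  S -> S S | S X2 | T1 B | b
  A -> T0 T0
  B -> B B | b
  T0 -> b
  T1 -> a
  X2 -> A T0

CYK table (by increasing span), restricted to cells inside w[0..4]:
  cell(0,0) a: {T1}  orig:{}
  cell(1,1) b: {B,S,T0}  orig:{B,S}
  cell(2,2) b: {B,S,T0}  orig:{B,S}
  cell(3,3) b: {B,S,T0}  orig:{B,S}
  cell(4,4) b: {B,S,T0}  orig:{B,S}
  cell(0,1) ab: {S}
  cell(1,2) bb: {A,B,S}
  cell(2,3) bb: {A,B,S}
  cell(3,4) bb: {A,B,S}
  cell(0,2) abb: {S}
  cell(1,3) bbb: {B,S,X2}  orig:{B,S}
  cell(2,4) bbb: {B,S,X2}  orig:{B,S}
  cell(0,3) abbb: {S}
  cell(1,4) bbbb: {B,S}
  cell(0,4) abbbb: {S}

Original NTs in T[0,4] deriving "abbbb": ["S"]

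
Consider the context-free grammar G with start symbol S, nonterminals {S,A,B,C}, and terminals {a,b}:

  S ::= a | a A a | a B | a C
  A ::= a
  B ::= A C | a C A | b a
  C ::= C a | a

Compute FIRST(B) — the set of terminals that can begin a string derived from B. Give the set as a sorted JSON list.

Compute FIRST by fixpoint:
iter 1:
  A via A→a: +{a}
  B via B→A C: +{a}
  B via B→b a: +{b}
  C via C→a: +{a}
  S via S→a: +{a}
  FIRST[S]={a}  FIRST[A]={a}  FIRST[B]={a,b}  FIRST[C]={a}
iter 2: — fixpoint
  FIRST[S]={a}  FIRST[A]={a}  FIRST[B]={a,b}  FIRST[C]={a}

FIRST(B) = ["a", "b"]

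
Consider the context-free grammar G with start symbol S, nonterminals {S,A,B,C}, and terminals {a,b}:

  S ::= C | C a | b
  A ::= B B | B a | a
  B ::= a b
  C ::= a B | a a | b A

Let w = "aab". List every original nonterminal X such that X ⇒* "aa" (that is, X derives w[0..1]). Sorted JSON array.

Convert to CNF:
  S -> C T0 | T0 B | T0 T0 | T1 A | b
  A -> B B | B T0 | a
  B -> T0 T1
  C -> T0 B | T0 T0 | T1 A
  T0 -> a
  T1 -> b

CYK table (by increasing span) (cells [i..j] with 0 ≤ i ≤ j ≤ 1 only):
  cell(0,0) a: {A,T0}  orig:{A}
  cell(1,1) a: {A,T0}  orig:{A}
  cell(0,1) aa: {C,S}

Original NTs in T[0,1] deriving "aa": ["C", "S"]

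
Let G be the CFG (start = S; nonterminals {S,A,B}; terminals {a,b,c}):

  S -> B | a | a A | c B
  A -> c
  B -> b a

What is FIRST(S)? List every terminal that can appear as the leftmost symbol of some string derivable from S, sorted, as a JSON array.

Compute FIRST by fixpoint:
iter 1:
  A via A→c: +{c}
  B via B→b a: +{b}
  S via S→B: +{b}
  S via S→a: +{a}
  S via S→c B: +{c}
  S: {a,b,c}  A: {c}  B: {b}
iter 2: done
  S: {a,b,c}  A: {c}  B: {b}

FIRST(S) = ["a", "b", "c"]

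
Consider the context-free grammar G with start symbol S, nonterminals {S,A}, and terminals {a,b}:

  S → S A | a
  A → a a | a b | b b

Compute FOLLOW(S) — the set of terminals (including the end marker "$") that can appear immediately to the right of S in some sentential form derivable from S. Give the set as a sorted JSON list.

Compute FIRST by fixpoint:
iter 1:
  A via A→a a: +{a}
  A via A→b b: +{b}
  S via S→a: +{a}
  S: {a}  A: {a,b}
iter 2: (stable)
  S: {a}  A: {a,b}

FOLLOW sets:
initialize: $ ∈ FOLLOW(S)
pass 1:
  S→S A: FOLLOW(S) ⊇ FIRST(A) = {a,b}; new: +{a,b}
  S→S A: FOLLOW(A) ⊇ FOLLOW(S) ⊇ {$,a,b}; new: +{$,a,b}
  FOLLOW(S)={$,a,b}  FOLLOW(A)={$,a,b}
pass 2: (no change)
  FOLLOW(S)={$,a,b}  FOLLOW(A)={$,a,b}

FOLLOW(S) = ["$", "a", "b"]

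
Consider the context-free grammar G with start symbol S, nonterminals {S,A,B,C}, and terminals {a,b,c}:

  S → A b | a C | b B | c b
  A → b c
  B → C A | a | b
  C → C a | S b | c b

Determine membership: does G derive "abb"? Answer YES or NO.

CNF form of G:
  S -> A T0 | T0 B | T1 T0 | T2 C
  A -> T0 T1
  B -> C A | a | b
  C -> C T2 | S T0 | T1 T0
  T0 -> b
  T1 -> c
  T2 -> a

CYK table (by increasing span):
  T[0,0] 'a' = {B,T2}  orig:{B}
  T[1,1] 'b' = {B,T0}  orig:{B}
  T[2,2] 'b' = {B,T0}  orig:{B}
  T[0,1] 'ab' = ∅
  T[1,2] 'bb' = {S}
  T[0,2] 'abb' = ∅

S ∉ T[0,2] ⇒ NO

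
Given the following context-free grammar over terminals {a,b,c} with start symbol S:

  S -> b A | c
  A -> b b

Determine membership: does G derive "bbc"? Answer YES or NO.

CNF form of G:
  S -> T0 A | c
  A -> T0 T0
  T0 -> b

CYK table (by increasing span):
  T[0,0] 'b' = {T0}  orig:{}
  T[1,1] 'b' = {T0}  orig:{}
  T[2,2] 'c' = {S}
  T[0,1] 'bb' = {A}
  T[1,2] 'bc' = ∅
  T[0,2] 'bbc' = ∅

S ∉ T[0,2] ⇒ NO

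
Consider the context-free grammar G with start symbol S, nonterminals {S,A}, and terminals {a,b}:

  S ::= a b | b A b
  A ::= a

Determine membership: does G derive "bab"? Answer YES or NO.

Convert to CNF:
  S -> T0 T1 | T1 X2
  A -> a
  T0 -> a
  T1 -> b
  X2 -> A T1

CYK fill:
  [0..0]={T1}  "b"  orig:{}
  [1..1]={A,T0}  "a"  orig:{A}
  [2..2]={T1}  "b"  orig:{}
  [0..1]=∅  "ba"
  [1..2]={S,X2}  "ab"  orig:{S}
  [0..2]={S}  "bab"

S ∈ T[0,2] ⇒ YES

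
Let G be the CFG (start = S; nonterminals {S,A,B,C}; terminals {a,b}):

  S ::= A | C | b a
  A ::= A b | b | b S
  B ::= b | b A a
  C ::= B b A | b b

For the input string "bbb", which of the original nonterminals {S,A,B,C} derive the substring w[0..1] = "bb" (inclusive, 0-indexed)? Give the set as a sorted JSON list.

CNF form of G:
  S -> A T0 | B X4 | T0 S | T0 T0 | T0 T1 | b
  A -> A T0 | T0 S | b
  B -> T0 X2 | b
  C -> B X3 | T0 T0
  T0 -> b
  T1 -> a
  X2 -> A T1
  X3 -> T0 A
  X4 -> T0 A

Fill CYK table bottom-up, restricted to cells inside w[0..1]:
  cell(0,0) b: {A,B,S,T0}  orig:{A,B,S}
  cell(1,1) b: {A,B,S,T0}  orig:{A,B,S}
  cell(0,1) bb: {A,C,S,X3,X4}  orig:{A,C,S}

Original NTs in T[0,1] deriving "bb": ["A", "C", "S"]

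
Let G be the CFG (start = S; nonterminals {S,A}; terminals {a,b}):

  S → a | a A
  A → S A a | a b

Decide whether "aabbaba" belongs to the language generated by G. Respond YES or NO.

CNF form of G:
  S -> T0 A | a
  A -> S X2 | T0 T1
  T0 -> a
  T1 -> b
  X2 -> A T0

CYK fill:
  cell(0,0) a: {S,T0}  orig:{S}
  cell(1,1) a: {S,T0}  orig:{S}
  cell(2,2) b: {T1}  orig:{}
  cell(3,3) b: {T1}  orig:{}
  cell(4,4) a: {S,T0}  orig:{S}
  cell(5,5) b: {T1}  orig:{}
  cell(6,6) a: {S,T0}  orig:{S}
  cell(0,1) aa: ∅
  cell(1,2) ab: {A}
  cell(2,3) bb: ∅
  cell(3,4) ba: ∅
  cell(4,5) ab: {A}
  cell(5,6) ba: ∅
  cell(0,2) aab: {S}
  cell(1,3) abb: ∅
  cell(2,4) bba: ∅
  cell(3,5) bab: ∅
  cell(4,6) aba: {X2}  orig:{}
  cell(0,3) aabb: ∅
  cell(1,4) abba: ∅
  cell(2,5) bbab: ∅
  cell(3,6) baba: ∅
  cell(0,4) aabba: ∅
  cell(1,5) abbab: ∅
  cell(2,6) bbaba: ∅
  cell(0,5) aabbab: ∅
  cell(1,6) abbaba: ∅
  cell(0,6) aabbaba: ∅

S ∉ T[0,6] ⇒ NO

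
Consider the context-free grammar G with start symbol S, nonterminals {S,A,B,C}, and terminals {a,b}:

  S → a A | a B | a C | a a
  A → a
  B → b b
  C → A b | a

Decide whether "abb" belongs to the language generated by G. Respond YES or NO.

Convert to CNF:
  S -> T1 A | T1 B | T1 C | T1 T1
  A -> a
  B -> T0 T0
  C -> A T0 | a
  T0 -> b
  T1 -> a

Fill CYK table bottom-up:
  [0..0]={A,C,T1}  "a"  orig:{A,C}
  [1..1]={T0}  "b"  orig:{}
  [2..2]={T0}  "b"  orig:{}
  [0..1]={C}  "ab"
  [1..2]={B}  "bb"
  [0..2]={S}  "abb"

S ∈ T[0,2] ⇒ YES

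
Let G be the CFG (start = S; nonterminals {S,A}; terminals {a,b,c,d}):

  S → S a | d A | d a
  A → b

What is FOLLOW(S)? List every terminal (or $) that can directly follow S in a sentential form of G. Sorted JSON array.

FIRST iteration:
pass 1:
  A via A→b: +{b}
  S via S→d A: +{d}
  S: {d}  A: {b}
pass 2: (stable)
  S: {d}  A: {b}

FOLLOW iteration:
FOLLOW(S) := {$}
iter 1:
  S→S a: FOLLOW(S) ⊇ FIRST(a) = {a}; new: +{a}
  S→d A: FOLLOW(A) ⊇ FOLLOW(S) ⊇ {$,a}; new: +{$,a}
  S: {$,a}  A: {$,a}
iter 2: — fixpoint
  S: {$,a}  A: {$,a}

FOLLOW(S) = ["$", "a"]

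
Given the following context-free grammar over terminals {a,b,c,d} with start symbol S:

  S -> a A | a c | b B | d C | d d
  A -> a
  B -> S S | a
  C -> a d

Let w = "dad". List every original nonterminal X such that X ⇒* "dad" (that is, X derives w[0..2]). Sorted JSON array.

Convert to CNF:
  S -> T0 A | T0 T2 | T1 C | T1 T1 | T3 B
  A -> a
  B -> S S | a
  C -> T0 T1
  T0 -> a
  T1 -> d
  T2 -> c
  T3 -> b

CYK table (by increasing span) (cells [i..j] with 0 ≤ i ≤ j ≤ 2 only):
  [0..0]={T1}  "d"  orig:{}
  [1..1]={A,B,T0}  "a"  orig:{A,B}
  [2..2]={T1}  "d"  orig:{}
  [0..1]=∅  "da"
  [1..2]={C}  "ad"
  [0..2]={S}  "dad"

Original NTs in T[0,2] deriving "dad": ["S"]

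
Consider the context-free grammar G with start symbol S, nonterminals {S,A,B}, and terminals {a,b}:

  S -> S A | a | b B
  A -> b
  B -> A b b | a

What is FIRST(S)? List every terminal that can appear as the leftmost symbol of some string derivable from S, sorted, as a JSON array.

Compute FIRST by fixpoint:
iter 1:
  A via A→b: +{b}
  B via B→A b b: +{b}
  B via B→a: +{a}
  S via S→a: +{a}
  S via S→b B: +{b}
  FIRST(S)={a,b}  FIRST(A)={b}  FIRST(B)={a,b}
iter 2: (stable)
  FIRST(S)={a,b}  FIRST(A)={b}  FIRST(B)={a,b}

FIRST(S) = ["a", "b"]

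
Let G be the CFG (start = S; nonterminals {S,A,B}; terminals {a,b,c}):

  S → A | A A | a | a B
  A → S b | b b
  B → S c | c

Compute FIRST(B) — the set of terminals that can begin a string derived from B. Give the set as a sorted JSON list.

FIRST sets, iterate to fixpoint:
iter 1:
  A via A→b b: +{b}
  B via B→c: +{c}
  S via S→A: +{b}
  S via S→a: +{a}
  FIRST(S)={a,b}  FIRST(A)={b}  FIRST(B)={c}
iter 2:
  A via A→S b: +{a}
  B via B→S c: +{a,b}
  FIRST(S)={a,b}  FIRST(A)={a,b}  FIRST(B)={a,b,c}
iter 3: (stable)
  FIRST(S)={a,b}  FIRST(A)={a,b}  FIRST(B)={a,b,c}

FIRST(B) = ["a", "b", "c"]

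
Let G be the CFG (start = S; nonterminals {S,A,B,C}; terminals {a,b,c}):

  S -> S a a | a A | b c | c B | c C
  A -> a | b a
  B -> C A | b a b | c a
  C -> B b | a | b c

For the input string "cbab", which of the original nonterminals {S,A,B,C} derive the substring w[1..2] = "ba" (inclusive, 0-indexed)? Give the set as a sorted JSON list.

Convert to CNF:
  S -> S X4 | T0 T2 | T1 A | T2 B | T2 C
  A -> T0 T1 | a
  B -> C A | T0 X3 | T2 T1
  C -> B T0 | T0 T2 | a
  T0 -> b
  T1 -> a
  T2 -> c
  X3 -> T1 T0
  X4 -> T1 T1

CYK table (by increasing span), restricted to cells inside w[1..2]:
  cell(1,1) b: {T0}  orig:{}
  cell(2,2) a: {A,C,T1}  orig:{A,C}
  cell(1,2) ba: {A}

Original NTs in T[1,2] deriving "ba": ["A"]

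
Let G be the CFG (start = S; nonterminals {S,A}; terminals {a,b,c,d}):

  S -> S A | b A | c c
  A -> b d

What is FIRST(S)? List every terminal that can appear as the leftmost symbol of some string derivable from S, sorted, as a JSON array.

FIRST sets, iterate to fixpoint:
round 1:
  A via A→b d: +{b}
  S via S→b A: +{b}
  S via S→c c: +{c}
  FIRST[S]={b,c}  FIRST[A]={b}
round 2: done
  FIRST[S]={b,c}  FIRST[A]={b}

FIRST(S) = ["b", "c"]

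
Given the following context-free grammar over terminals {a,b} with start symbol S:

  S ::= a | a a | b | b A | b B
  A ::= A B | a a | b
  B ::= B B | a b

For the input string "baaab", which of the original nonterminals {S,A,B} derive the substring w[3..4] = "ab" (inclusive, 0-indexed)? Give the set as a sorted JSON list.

CNF form of G:
  S -> T0 T0 | T1 A | T1 B | a | b
  A -> A B | T0 T0 | b
  B -> B B | T0 T1
  T0 -> a
  T1 -> b

CYK table (by increasing span), restricted to cells inside w[3..4]:
  [3..3]={S,T0}  "a"  orig:{S}
  [4..4]={A,S,T1}  "b"  orig:{A,S}
  [3..4]={B}  "ab"

Original NTs in T[3,4] deriving "ab": ["B"]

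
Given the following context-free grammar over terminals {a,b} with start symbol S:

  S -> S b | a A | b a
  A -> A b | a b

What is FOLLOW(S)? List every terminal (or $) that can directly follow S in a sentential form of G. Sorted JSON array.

FIRST sets, iterate to fixpoint:
iter 1:
  A via A→a b: +{a}
  S via S→a A: +{a}
  S via S→b a: +{b}
  FIRST[S]={a,b}  FIRST[A]={a}
iter 2: done
  FIRST[S]={a,b}  FIRST[A]={a}

FOLLOW iteration:
seed FOLLOW(S) with $
round 1:
  A→A b: FOLLOW(A) ⊇ FIRST(b) = {b}; new: +{b}
  S→S b: FOLLOW(S) ⊇ FIRST(b) = {b}; new: +{b}
  S→a A: FOLLOW(A) ⊇ FOLLOW(S) ⊇ {$,b}; new: +{$}
  FOLLOW[S]={$,b}  FOLLOW[A]={$,b}
round 2: (no change)
  FOLLOW[S]={$,b}  FOLLOW[A]={$,b}

FOLLOW(S) = ["$", "b"]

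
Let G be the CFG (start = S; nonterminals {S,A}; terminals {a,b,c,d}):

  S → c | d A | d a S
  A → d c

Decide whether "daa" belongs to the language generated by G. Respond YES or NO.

CNF form of G:
  S -> T0 A | T0 X3 | c
  A -> T0 T1
  T0 -> d
  T1 -> c
  T2 -> a
  X3 -> T2 S

Fill CYK table bottom-up:
  [0..0]={T0}  "d"  orig:{}
  [1..1]={T2}  "a"  orig:{}
  [2..2]={T2}  "a"  orig:{}
  [0..1]=∅  "da"
  [1..2]=∅  "aa"
  [0..2]=∅  "daa"

S ∉ T[0,2] ⇒ NO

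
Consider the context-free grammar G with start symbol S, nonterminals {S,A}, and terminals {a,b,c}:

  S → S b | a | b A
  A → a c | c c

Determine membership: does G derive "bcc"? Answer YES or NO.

Convert to CNF:
  S -> S T2 | T2 A | a
  A -> T0 T1 | T1 T1
  T0 -> a
  T1 -> c
  T2 -> b

Fill CYK table bottom-up:
  cell(0,0) b: {T2}  orig:{}
  cell(1,1) c: {T1}  orig:{}
  cell(2,2) c: {T1}  orig:{}
  cell(0,1) bc: ∅
  cell(1,2) cc: {A}
  cell(0,2) bcc: {S}

S ∈ T[0,2] ⇒ YES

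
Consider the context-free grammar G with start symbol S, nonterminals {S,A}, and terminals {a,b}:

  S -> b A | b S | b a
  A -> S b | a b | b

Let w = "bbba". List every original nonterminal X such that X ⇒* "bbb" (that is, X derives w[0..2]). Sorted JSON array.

Convert to CNF:
  S -> T0 A | T0 S | T0 T1
  A -> S T0 | T1 T0 | b
  T0 -> b
  T1 -> a

CYK table (by increasing span) — only the sub-triangle for w[0..2]:
  T[0,0] 'b' = {A,T0}  orig:{A}
  T[1,1] 'b' = {A,T0}  orig:{A}
  T[2,2] 'b' = {A,T0}  orig:{A}
  T[0,1] 'bb' = {S}
  T[1,2] 'bb' = {S}
  T[0,2] 'bbb' = {A,S}

Original NTs in T[0,2] deriving "bbb": ["A", "S"]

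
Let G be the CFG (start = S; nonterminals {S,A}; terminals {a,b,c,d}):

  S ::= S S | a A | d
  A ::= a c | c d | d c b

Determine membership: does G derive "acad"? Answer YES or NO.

Convert to CNF:
  S -> S S | T0 A | d
  A -> T0 T1 | T1 T2 | T2 X4
  T0 -> a
  T1 -> c
  T2 -> d
  T3 -> b
  X4 -> T1 T3

CYK fill:
  T[0,0] 'a' = {T0}  orig:{}
  T[1,1] 'c' = {T1}  orig:{}
  T[2,2] 'a' = {T0}  orig:{}
  T[3,3] 'd' = {S,T2}  orig:{S}
  T[0,1] 'ac' = {A}
  T[1,2] 'ca' = ∅
  T[2,3] 'ad' = ∅
  T[0,2] 'aca' = ∅
  T[1,3] 'cad' = ∅
  T[0,3] 'acad' = ∅

S ∉ T[0,3] ⇒ NO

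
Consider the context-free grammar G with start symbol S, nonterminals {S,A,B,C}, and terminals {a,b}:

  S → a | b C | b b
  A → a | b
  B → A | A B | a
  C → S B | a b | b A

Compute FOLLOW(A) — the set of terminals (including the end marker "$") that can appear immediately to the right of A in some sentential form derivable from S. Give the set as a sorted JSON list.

FIRST sets, iterate to fixpoint:
pass 1:
  A via A→a: +{a}
  A via A→b: +{b}
  B via B→A: +{a,b}
  C via C→a b: +{a}
  C via C→b A: +{b}
  S via S→a: +{a}
  S via S→b C: +{b}
  FIRST[S]={a,b}  FIRST[A]={a,b}  FIRST[B]={a,b}  FIRST[C]={a,b}
pass 2: (stable)
  FIRST[S]={a,b}  FIRST[A]={a,b}  FIRST[B]={a,b}  FIRST[C]={a,b}

FOLLOW iteration:
initialize: $ ∈ FOLLOW(S)
iter 1:
  B→A B: FOLLOW(A) ⊇ FIRST(B) = {a,b}; new: +{a,b}
  C→S B: FOLLOW(S) ⊇ FIRST(B) = {a,b}; new: +{a,b}
  S→b C: FOLLOW(C) ⊇ FOLLOW(S) ⊇ {$,a,b}; new: +{$,a,b}
  S: {$,a,b}  A: {a,b}  B: {}  C: {$,a,b}
iter 2:
  C→S B: FOLLOW(B) ⊇ FOLLOW(C) ⊇ {$,a,b}; new: +{$,a,b}
  C→b A: FOLLOW(A) ⊇ FOLLOW(C) ⊇ {$,a,b}; new: +{$}
  S: {$,a,b}  A: {$,a,b}  B: {$,a,b}  C: {$,a,b}
iter 3: done
  S: {$,a,b}  A: {$,a,b}  B: {$,a,b}  C: {$,a,b}

FOLLOW(A) = ["$", "a", "b"]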